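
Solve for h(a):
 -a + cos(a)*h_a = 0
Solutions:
 h(a) = C1 + Integral(a/cos(a), a)


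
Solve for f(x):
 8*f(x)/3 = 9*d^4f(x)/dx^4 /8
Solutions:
 f(x) = C1*exp(-2*sqrt(2)*3^(1/4)*x/3) + C2*exp(2*sqrt(2)*3^(1/4)*x/3) + C3*sin(2*sqrt(2)*3^(1/4)*x/3) + C4*cos(2*sqrt(2)*3^(1/4)*x/3)


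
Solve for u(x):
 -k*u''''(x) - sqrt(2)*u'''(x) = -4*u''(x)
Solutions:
 u(x) = C1 + C2*x + C3*exp(sqrt(2)*x*(sqrt(8*k + 1) - 1)/(2*k)) + C4*exp(-sqrt(2)*x*(sqrt(8*k + 1) + 1)/(2*k))


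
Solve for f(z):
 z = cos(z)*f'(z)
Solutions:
 f(z) = C1 + Integral(z/cos(z), z)


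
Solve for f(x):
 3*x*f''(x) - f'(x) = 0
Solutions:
 f(x) = C1 + C2*x^(4/3)


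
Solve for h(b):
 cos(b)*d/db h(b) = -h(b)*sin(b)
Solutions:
 h(b) = C1*cos(b)


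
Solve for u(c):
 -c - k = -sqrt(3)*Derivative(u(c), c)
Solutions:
 u(c) = C1 + sqrt(3)*c^2/6 + sqrt(3)*c*k/3


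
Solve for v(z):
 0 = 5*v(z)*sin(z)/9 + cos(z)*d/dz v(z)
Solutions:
 v(z) = C1*cos(z)^(5/9)


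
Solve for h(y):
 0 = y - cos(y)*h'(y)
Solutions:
 h(y) = C1 + Integral(y/cos(y), y)


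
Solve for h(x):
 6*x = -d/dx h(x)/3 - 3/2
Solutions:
 h(x) = C1 - 9*x^2 - 9*x/2


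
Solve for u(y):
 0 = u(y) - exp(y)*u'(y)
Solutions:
 u(y) = C1*exp(-exp(-y))


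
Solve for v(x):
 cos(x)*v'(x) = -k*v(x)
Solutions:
 v(x) = C1*exp(k*(log(sin(x) - 1) - log(sin(x) + 1))/2)


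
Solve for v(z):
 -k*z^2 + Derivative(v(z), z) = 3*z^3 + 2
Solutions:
 v(z) = C1 + k*z^3/3 + 3*z^4/4 + 2*z


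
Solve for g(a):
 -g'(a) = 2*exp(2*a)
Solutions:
 g(a) = C1 - exp(2*a)


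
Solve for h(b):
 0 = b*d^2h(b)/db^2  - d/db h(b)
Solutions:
 h(b) = C1 + C2*b^2


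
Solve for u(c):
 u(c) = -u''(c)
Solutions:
 u(c) = C1*sin(c) + C2*cos(c)


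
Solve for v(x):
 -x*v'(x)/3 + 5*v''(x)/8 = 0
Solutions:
 v(x) = C1 + C2*erfi(2*sqrt(15)*x/15)


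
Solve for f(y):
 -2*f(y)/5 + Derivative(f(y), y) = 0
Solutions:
 f(y) = C1*exp(2*y/5)


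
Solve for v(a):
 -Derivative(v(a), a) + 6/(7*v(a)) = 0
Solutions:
 v(a) = -sqrt(C1 + 84*a)/7
 v(a) = sqrt(C1 + 84*a)/7


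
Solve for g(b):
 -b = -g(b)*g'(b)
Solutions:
 g(b) = -sqrt(C1 + b^2)
 g(b) = sqrt(C1 + b^2)


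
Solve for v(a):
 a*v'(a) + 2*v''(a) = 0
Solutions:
 v(a) = C1 + C2*erf(a/2)


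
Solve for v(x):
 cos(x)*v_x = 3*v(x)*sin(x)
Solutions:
 v(x) = C1/cos(x)^3


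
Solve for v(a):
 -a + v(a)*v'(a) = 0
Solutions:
 v(a) = -sqrt(C1 + a^2)
 v(a) = sqrt(C1 + a^2)


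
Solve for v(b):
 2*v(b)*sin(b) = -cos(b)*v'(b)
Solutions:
 v(b) = C1*cos(b)^2


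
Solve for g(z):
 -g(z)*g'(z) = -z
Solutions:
 g(z) = -sqrt(C1 + z^2)
 g(z) = sqrt(C1 + z^2)


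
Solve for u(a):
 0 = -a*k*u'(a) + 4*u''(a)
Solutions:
 u(a) = Piecewise((-sqrt(2)*sqrt(pi)*C1*erf(sqrt(2)*a*sqrt(-k)/4)/sqrt(-k) - C2, (k > 0) | (k < 0)), (-C1*a - C2, True))


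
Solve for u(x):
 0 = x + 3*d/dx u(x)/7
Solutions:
 u(x) = C1 - 7*x^2/6


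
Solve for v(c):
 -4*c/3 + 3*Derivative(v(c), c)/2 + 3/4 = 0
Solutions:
 v(c) = C1 + 4*c^2/9 - c/2


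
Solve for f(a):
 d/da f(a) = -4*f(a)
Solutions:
 f(a) = C1*exp(-4*a)


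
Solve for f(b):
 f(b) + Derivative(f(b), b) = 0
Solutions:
 f(b) = C1*exp(-b)


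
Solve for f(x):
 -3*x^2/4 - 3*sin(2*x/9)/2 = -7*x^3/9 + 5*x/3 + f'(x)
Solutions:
 f(x) = C1 + 7*x^4/36 - x^3/4 - 5*x^2/6 + 27*cos(2*x/9)/4


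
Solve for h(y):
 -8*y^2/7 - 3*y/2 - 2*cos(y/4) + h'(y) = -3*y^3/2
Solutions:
 h(y) = C1 - 3*y^4/8 + 8*y^3/21 + 3*y^2/4 + 8*sin(y/4)


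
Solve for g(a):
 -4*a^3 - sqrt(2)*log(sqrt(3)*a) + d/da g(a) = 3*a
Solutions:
 g(a) = C1 + a^4 + 3*a^2/2 + sqrt(2)*a*log(a) - sqrt(2)*a + sqrt(2)*a*log(3)/2


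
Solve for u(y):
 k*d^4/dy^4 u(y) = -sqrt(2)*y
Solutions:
 u(y) = C1 + C2*y + C3*y^2 + C4*y^3 - sqrt(2)*y^5/(120*k)


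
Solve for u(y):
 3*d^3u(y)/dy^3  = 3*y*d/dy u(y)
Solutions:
 u(y) = C1 + Integral(C2*airyai(y) + C3*airybi(y), y)


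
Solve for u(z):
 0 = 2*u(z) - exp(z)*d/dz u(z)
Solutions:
 u(z) = C1*exp(-2*exp(-z))


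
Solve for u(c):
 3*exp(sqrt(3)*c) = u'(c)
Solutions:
 u(c) = C1 + sqrt(3)*exp(sqrt(3)*c)


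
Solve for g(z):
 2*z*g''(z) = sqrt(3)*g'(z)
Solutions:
 g(z) = C1 + C2*z^(sqrt(3)/2 + 1)


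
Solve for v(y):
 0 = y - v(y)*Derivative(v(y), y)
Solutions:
 v(y) = -sqrt(C1 + y^2)
 v(y) = sqrt(C1 + y^2)


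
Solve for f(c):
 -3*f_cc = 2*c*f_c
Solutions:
 f(c) = C1 + C2*erf(sqrt(3)*c/3)


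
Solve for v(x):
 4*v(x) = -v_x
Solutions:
 v(x) = C1*exp(-4*x)


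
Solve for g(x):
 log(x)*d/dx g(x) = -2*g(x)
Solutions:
 g(x) = C1*exp(-2*li(x))


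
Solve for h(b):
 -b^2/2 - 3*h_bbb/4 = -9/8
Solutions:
 h(b) = C1 + C2*b + C3*b^2 - b^5/90 + b^3/4


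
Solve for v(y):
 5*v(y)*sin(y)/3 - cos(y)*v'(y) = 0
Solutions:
 v(y) = C1/cos(y)^(5/3)


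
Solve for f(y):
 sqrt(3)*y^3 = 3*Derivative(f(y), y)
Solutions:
 f(y) = C1 + sqrt(3)*y^4/12


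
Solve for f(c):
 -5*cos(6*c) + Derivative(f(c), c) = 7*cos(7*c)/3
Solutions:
 f(c) = C1 + 5*sin(6*c)/6 + sin(7*c)/3


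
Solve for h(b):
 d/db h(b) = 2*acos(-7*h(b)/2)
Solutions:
 Integral(1/acos(-7*_y/2), (_y, h(b))) = C1 + 2*b


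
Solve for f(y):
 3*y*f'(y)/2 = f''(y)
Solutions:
 f(y) = C1 + C2*erfi(sqrt(3)*y/2)


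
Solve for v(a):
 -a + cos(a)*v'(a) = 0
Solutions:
 v(a) = C1 + Integral(a/cos(a), a)


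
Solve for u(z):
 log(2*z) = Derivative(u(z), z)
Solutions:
 u(z) = C1 + z*log(z) - z + z*log(2)


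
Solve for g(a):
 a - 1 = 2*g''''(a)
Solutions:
 g(a) = C1 + C2*a + C3*a^2 + C4*a^3 + a^5/240 - a^4/48


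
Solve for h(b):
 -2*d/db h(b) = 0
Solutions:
 h(b) = C1


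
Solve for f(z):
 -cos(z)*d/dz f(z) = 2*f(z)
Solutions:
 f(z) = C1*(sin(z) - 1)/(sin(z) + 1)


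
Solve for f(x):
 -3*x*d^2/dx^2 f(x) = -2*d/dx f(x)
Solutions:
 f(x) = C1 + C2*x^(5/3)


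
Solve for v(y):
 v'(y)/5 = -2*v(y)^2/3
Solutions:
 v(y) = 3/(C1 + 10*y)


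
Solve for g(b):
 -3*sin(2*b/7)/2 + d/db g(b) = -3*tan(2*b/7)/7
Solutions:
 g(b) = C1 + 3*log(cos(2*b/7))/2 - 21*cos(2*b/7)/4


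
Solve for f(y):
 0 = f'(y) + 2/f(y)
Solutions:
 f(y) = -sqrt(C1 - 4*y)
 f(y) = sqrt(C1 - 4*y)


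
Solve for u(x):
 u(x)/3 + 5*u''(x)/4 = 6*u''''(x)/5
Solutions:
 u(x) = C1*exp(-sqrt(3)*x*sqrt(25 + sqrt(1265))/12) + C2*exp(sqrt(3)*x*sqrt(25 + sqrt(1265))/12) + C3*sin(sqrt(3)*x*sqrt(-25 + sqrt(1265))/12) + C4*cos(sqrt(3)*x*sqrt(-25 + sqrt(1265))/12)


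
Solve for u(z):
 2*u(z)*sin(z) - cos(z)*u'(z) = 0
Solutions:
 u(z) = C1/cos(z)^2


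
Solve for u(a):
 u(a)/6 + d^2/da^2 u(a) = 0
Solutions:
 u(a) = C1*sin(sqrt(6)*a/6) + C2*cos(sqrt(6)*a/6)


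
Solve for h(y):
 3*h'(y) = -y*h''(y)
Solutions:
 h(y) = C1 + C2/y^2


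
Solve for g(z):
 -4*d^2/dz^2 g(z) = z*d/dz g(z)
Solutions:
 g(z) = C1 + C2*erf(sqrt(2)*z/4)


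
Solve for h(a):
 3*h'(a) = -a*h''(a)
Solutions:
 h(a) = C1 + C2/a^2


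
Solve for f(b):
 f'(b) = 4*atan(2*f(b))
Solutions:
 Integral(1/atan(2*_y), (_y, f(b))) = C1 + 4*b


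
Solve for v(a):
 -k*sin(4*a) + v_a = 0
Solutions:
 v(a) = C1 - k*cos(4*a)/4


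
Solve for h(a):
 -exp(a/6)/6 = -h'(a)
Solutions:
 h(a) = C1 + exp(a/6)


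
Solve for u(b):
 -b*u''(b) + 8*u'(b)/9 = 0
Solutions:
 u(b) = C1 + C2*b^(17/9)


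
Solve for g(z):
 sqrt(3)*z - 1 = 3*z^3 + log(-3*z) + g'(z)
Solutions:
 g(z) = C1 - 3*z^4/4 + sqrt(3)*z^2/2 - z*log(-z) - z*log(3)


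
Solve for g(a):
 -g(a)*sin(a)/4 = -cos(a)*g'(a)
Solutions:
 g(a) = C1/cos(a)^(1/4)


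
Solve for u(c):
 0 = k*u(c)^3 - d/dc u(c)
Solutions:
 u(c) = -sqrt(2)*sqrt(-1/(C1 + c*k))/2
 u(c) = sqrt(2)*sqrt(-1/(C1 + c*k))/2


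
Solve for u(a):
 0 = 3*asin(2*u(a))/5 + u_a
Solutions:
 Integral(1/asin(2*_y), (_y, u(a))) = C1 - 3*a/5


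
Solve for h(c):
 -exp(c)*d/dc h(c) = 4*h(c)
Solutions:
 h(c) = C1*exp(4*exp(-c))


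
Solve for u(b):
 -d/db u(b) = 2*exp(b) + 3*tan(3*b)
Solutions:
 u(b) = C1 - 2*exp(b) + log(cos(3*b))


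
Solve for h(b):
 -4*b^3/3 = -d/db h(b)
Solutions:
 h(b) = C1 + b^4/3


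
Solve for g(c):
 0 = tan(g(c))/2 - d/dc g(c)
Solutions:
 g(c) = pi - asin(C1*exp(c/2))
 g(c) = asin(C1*exp(c/2))


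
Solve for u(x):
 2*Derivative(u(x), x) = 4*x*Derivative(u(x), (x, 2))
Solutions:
 u(x) = C1 + C2*x^(3/2)


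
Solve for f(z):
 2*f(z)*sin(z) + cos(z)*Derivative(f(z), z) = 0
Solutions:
 f(z) = C1*cos(z)^2


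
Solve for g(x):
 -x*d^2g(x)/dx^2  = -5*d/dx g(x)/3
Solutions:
 g(x) = C1 + C2*x^(8/3)


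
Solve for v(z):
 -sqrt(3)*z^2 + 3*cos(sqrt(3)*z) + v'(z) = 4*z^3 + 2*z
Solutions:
 v(z) = C1 + z^4 + sqrt(3)*z^3/3 + z^2 - sqrt(3)*sin(sqrt(3)*z)


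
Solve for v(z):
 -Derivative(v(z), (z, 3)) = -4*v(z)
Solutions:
 v(z) = C3*exp(2^(2/3)*z) + (C1*sin(2^(2/3)*sqrt(3)*z/2) + C2*cos(2^(2/3)*sqrt(3)*z/2))*exp(-2^(2/3)*z/2)


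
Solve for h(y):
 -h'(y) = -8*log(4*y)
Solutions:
 h(y) = C1 + 8*y*log(y) - 8*y + y*log(65536)


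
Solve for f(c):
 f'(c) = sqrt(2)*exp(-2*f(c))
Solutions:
 f(c) = log(-sqrt(C1 + 2*sqrt(2)*c))
 f(c) = log(C1 + 2*sqrt(2)*c)/2


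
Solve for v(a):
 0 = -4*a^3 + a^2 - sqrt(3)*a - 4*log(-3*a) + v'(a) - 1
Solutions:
 v(a) = C1 + a^4 - a^3/3 + sqrt(3)*a^2/2 + 4*a*log(-a) + a*(-3 + 4*log(3))


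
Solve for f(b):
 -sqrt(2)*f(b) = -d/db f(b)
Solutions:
 f(b) = C1*exp(sqrt(2)*b)


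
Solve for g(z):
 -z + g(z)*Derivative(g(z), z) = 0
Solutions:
 g(z) = -sqrt(C1 + z^2)
 g(z) = sqrt(C1 + z^2)


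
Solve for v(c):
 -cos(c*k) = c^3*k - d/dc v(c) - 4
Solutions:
 v(c) = C1 + c^4*k/4 - 4*c + sin(c*k)/k


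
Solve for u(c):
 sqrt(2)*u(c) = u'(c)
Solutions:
 u(c) = C1*exp(sqrt(2)*c)


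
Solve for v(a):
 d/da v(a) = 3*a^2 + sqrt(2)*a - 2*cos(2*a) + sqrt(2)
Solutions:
 v(a) = C1 + a^3 + sqrt(2)*a^2/2 + sqrt(2)*a - sin(2*a)


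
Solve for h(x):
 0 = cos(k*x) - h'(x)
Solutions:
 h(x) = C1 + sin(k*x)/k


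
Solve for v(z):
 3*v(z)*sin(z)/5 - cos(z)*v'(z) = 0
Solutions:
 v(z) = C1/cos(z)^(3/5)


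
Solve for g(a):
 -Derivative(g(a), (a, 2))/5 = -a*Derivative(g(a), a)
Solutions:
 g(a) = C1 + C2*erfi(sqrt(10)*a/2)


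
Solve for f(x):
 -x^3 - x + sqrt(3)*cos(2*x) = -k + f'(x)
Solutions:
 f(x) = C1 + k*x - x^4/4 - x^2/2 + sqrt(3)*sin(2*x)/2


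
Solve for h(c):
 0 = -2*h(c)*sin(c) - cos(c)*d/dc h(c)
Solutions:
 h(c) = C1*cos(c)^2


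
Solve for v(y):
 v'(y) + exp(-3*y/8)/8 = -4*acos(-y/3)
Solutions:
 v(y) = C1 - 4*y*acos(-y/3) - 4*sqrt(9 - y^2) + exp(-3*y/8)/3


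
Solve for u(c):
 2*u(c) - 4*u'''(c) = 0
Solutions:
 u(c) = C3*exp(2^(2/3)*c/2) + (C1*sin(2^(2/3)*sqrt(3)*c/4) + C2*cos(2^(2/3)*sqrt(3)*c/4))*exp(-2^(2/3)*c/4)


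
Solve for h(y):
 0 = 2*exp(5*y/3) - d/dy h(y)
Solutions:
 h(y) = C1 + 6*exp(5*y/3)/5


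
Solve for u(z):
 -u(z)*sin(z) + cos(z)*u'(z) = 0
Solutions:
 u(z) = C1/cos(z)


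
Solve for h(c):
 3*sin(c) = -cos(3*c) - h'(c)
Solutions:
 h(c) = C1 - sin(3*c)/3 + 3*cos(c)


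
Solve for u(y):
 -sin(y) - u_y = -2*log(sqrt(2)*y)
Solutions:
 u(y) = C1 + 2*y*log(y) - 2*y + y*log(2) + cos(y)


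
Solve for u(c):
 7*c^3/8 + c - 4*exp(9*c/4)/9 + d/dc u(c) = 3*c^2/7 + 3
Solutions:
 u(c) = C1 - 7*c^4/32 + c^3/7 - c^2/2 + 3*c + 16*exp(9*c/4)/81


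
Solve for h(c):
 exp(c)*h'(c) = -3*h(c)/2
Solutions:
 h(c) = C1*exp(3*exp(-c)/2)


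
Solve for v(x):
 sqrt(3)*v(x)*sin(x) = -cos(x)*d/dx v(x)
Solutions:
 v(x) = C1*cos(x)^(sqrt(3))


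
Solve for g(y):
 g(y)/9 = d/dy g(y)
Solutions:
 g(y) = C1*exp(y/9)


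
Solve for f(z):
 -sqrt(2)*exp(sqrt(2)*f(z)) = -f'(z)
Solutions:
 f(z) = sqrt(2)*(2*log(-1/(C1 + sqrt(2)*z)) - log(2))/4


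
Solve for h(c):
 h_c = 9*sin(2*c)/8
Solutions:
 h(c) = C1 - 9*cos(2*c)/16


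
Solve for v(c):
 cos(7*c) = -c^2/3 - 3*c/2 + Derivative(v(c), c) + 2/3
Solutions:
 v(c) = C1 + c^3/9 + 3*c^2/4 - 2*c/3 + sin(7*c)/7


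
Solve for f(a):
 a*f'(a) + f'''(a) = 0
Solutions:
 f(a) = C1 + Integral(C2*airyai(-a) + C3*airybi(-a), a)


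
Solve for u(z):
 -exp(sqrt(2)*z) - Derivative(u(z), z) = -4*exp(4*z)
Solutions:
 u(z) = C1 + exp(4*z) - sqrt(2)*exp(sqrt(2)*z)/2


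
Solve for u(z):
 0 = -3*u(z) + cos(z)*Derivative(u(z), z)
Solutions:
 u(z) = C1*(sin(z) + 1)^(3/2)/(sin(z) - 1)^(3/2)


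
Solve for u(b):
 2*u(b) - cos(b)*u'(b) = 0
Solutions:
 u(b) = C1*(sin(b) + 1)/(sin(b) - 1)


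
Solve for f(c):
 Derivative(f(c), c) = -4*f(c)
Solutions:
 f(c) = C1*exp(-4*c)


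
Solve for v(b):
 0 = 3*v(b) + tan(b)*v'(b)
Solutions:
 v(b) = C1/sin(b)^3


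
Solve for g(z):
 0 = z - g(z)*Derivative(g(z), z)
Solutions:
 g(z) = -sqrt(C1 + z^2)
 g(z) = sqrt(C1 + z^2)


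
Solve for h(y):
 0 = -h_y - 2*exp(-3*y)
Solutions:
 h(y) = C1 + 2*exp(-3*y)/3


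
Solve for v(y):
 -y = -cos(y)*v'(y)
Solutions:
 v(y) = C1 + Integral(y/cos(y), y)


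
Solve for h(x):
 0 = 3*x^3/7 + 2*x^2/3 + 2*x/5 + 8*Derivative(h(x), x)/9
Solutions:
 h(x) = C1 - 27*x^4/224 - x^3/4 - 9*x^2/40


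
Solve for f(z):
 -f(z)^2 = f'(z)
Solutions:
 f(z) = 1/(C1 + z)


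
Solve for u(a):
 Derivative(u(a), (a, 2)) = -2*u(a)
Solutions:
 u(a) = C1*sin(sqrt(2)*a) + C2*cos(sqrt(2)*a)


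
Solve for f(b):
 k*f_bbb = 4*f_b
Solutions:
 f(b) = C1 + C2*exp(-2*b*sqrt(1/k)) + C3*exp(2*b*sqrt(1/k))


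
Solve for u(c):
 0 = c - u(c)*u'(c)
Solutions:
 u(c) = -sqrt(C1 + c^2)
 u(c) = sqrt(C1 + c^2)


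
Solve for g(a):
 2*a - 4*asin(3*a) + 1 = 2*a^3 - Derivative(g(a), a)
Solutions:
 g(a) = C1 + a^4/2 - a^2 + 4*a*asin(3*a) - a + 4*sqrt(1 - 9*a^2)/3


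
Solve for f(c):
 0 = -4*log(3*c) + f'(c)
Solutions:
 f(c) = C1 + 4*c*log(c) - 4*c + c*log(81)


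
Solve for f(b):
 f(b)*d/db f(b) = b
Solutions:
 f(b) = -sqrt(C1 + b^2)
 f(b) = sqrt(C1 + b^2)


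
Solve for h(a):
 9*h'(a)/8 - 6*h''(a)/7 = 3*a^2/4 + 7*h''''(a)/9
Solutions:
 h(a) = C1 + C2*exp(-3*2^(1/3)*a*(-16/(147 + sqrt(23657))^(1/3) + 2^(1/3)*(147 + sqrt(23657))^(1/3))/56)*sin(3*2^(1/3)*sqrt(3)*a*(16/(147 + sqrt(23657))^(1/3) + 2^(1/3)*(147 + sqrt(23657))^(1/3))/56) + C3*exp(-3*2^(1/3)*a*(-16/(147 + sqrt(23657))^(1/3) + 2^(1/3)*(147 + sqrt(23657))^(1/3))/56)*cos(3*2^(1/3)*sqrt(3)*a*(16/(147 + sqrt(23657))^(1/3) + 2^(1/3)*(147 + sqrt(23657))^(1/3))/56) + C4*exp(3*2^(1/3)*a*(-16/(147 + sqrt(23657))^(1/3) + 2^(1/3)*(147 + sqrt(23657))^(1/3))/28) + 2*a^3/9 + 32*a^2/63 + 1024*a/1323


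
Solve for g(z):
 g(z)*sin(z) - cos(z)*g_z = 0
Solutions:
 g(z) = C1/cos(z)


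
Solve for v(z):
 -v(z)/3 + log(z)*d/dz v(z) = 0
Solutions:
 v(z) = C1*exp(li(z)/3)


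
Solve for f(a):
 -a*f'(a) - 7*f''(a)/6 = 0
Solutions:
 f(a) = C1 + C2*erf(sqrt(21)*a/7)


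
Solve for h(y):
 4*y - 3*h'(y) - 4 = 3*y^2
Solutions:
 h(y) = C1 - y^3/3 + 2*y^2/3 - 4*y/3


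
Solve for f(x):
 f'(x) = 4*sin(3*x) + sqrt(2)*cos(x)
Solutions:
 f(x) = C1 + sqrt(2)*sin(x) - 4*cos(3*x)/3


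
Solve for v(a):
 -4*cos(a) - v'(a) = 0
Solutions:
 v(a) = C1 - 4*sin(a)


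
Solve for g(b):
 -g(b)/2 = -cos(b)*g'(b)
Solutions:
 g(b) = C1*(sin(b) + 1)^(1/4)/(sin(b) - 1)^(1/4)


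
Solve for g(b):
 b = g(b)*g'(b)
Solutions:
 g(b) = -sqrt(C1 + b^2)
 g(b) = sqrt(C1 + b^2)


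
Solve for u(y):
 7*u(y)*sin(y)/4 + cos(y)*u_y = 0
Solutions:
 u(y) = C1*cos(y)^(7/4)


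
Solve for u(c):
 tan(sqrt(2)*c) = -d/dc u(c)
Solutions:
 u(c) = C1 + sqrt(2)*log(cos(sqrt(2)*c))/2


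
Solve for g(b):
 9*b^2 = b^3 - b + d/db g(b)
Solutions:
 g(b) = C1 - b^4/4 + 3*b^3 + b^2/2


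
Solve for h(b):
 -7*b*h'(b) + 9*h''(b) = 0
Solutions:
 h(b) = C1 + C2*erfi(sqrt(14)*b/6)


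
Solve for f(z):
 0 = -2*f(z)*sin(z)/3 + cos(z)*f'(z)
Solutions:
 f(z) = C1/cos(z)^(2/3)


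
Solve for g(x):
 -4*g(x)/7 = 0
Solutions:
 g(x) = 0


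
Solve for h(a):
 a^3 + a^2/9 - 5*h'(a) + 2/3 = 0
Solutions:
 h(a) = C1 + a^4/20 + a^3/135 + 2*a/15


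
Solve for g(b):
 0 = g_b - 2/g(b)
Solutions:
 g(b) = -sqrt(C1 + 4*b)
 g(b) = sqrt(C1 + 4*b)


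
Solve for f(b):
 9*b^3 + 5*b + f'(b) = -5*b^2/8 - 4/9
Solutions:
 f(b) = C1 - 9*b^4/4 - 5*b^3/24 - 5*b^2/2 - 4*b/9


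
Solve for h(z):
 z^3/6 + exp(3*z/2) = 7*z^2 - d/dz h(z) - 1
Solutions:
 h(z) = C1 - z^4/24 + 7*z^3/3 - z - 2*exp(3*z/2)/3


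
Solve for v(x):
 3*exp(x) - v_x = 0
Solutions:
 v(x) = C1 + 3*exp(x)


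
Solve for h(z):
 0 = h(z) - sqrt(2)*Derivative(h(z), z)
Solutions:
 h(z) = C1*exp(sqrt(2)*z/2)


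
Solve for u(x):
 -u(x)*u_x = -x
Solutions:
 u(x) = -sqrt(C1 + x^2)
 u(x) = sqrt(C1 + x^2)


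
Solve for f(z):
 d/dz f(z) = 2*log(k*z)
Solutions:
 f(z) = C1 + 2*z*log(k*z) - 2*z


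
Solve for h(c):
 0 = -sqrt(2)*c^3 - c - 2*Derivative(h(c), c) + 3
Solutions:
 h(c) = C1 - sqrt(2)*c^4/8 - c^2/4 + 3*c/2


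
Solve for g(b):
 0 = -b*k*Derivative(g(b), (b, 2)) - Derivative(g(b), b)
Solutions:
 g(b) = C1 + b^(((re(k) - 1)*re(k) + im(k)^2)/(re(k)^2 + im(k)^2))*(C2*sin(log(b)*Abs(im(k))/(re(k)^2 + im(k)^2)) + C3*cos(log(b)*im(k)/(re(k)^2 + im(k)^2)))


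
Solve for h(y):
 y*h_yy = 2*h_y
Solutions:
 h(y) = C1 + C2*y^3


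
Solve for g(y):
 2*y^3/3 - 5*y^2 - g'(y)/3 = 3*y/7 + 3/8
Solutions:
 g(y) = C1 + y^4/2 - 5*y^3 - 9*y^2/14 - 9*y/8


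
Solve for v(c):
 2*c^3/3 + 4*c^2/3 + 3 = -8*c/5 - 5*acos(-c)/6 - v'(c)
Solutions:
 v(c) = C1 - c^4/6 - 4*c^3/9 - 4*c^2/5 - 5*c*acos(-c)/6 - 3*c - 5*sqrt(1 - c^2)/6


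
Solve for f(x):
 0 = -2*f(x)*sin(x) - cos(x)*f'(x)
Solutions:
 f(x) = C1*cos(x)^2


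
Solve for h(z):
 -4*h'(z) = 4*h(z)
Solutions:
 h(z) = C1*exp(-z)


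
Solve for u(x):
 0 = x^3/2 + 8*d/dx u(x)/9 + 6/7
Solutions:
 u(x) = C1 - 9*x^4/64 - 27*x/28


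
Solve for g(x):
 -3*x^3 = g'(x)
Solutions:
 g(x) = C1 - 3*x^4/4


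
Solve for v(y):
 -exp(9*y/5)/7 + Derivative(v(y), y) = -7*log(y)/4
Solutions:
 v(y) = C1 - 7*y*log(y)/4 + 7*y/4 + 5*exp(9*y/5)/63


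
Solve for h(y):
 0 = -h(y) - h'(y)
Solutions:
 h(y) = C1*exp(-y)


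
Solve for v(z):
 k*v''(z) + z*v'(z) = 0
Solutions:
 v(z) = C1 + C2*sqrt(k)*erf(sqrt(2)*z*sqrt(1/k)/2)


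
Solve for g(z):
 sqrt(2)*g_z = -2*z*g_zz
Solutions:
 g(z) = C1 + C2*z^(1 - sqrt(2)/2)


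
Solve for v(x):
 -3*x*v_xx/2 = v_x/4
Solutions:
 v(x) = C1 + C2*x^(5/6)


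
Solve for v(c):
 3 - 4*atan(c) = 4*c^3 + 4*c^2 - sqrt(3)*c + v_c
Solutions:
 v(c) = C1 - c^4 - 4*c^3/3 + sqrt(3)*c^2/2 - 4*c*atan(c) + 3*c + 2*log(c^2 + 1)


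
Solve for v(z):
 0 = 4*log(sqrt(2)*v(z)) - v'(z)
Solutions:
 -Integral(1/(2*log(_y) + log(2)), (_y, v(z)))/2 = C1 - z


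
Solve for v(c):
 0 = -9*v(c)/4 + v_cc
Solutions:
 v(c) = C1*exp(-3*c/2) + C2*exp(3*c/2)


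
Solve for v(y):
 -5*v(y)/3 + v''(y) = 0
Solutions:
 v(y) = C1*exp(-sqrt(15)*y/3) + C2*exp(sqrt(15)*y/3)


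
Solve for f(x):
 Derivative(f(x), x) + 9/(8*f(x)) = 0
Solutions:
 f(x) = -sqrt(C1 - 9*x)/2
 f(x) = sqrt(C1 - 9*x)/2


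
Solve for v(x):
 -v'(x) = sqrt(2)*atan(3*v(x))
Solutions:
 Integral(1/atan(3*_y), (_y, v(x))) = C1 - sqrt(2)*x


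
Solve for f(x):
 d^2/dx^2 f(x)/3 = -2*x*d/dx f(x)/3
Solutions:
 f(x) = C1 + C2*erf(x)


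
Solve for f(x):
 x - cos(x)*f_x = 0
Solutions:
 f(x) = C1 + Integral(x/cos(x), x)


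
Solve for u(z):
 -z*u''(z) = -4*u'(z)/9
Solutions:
 u(z) = C1 + C2*z^(13/9)


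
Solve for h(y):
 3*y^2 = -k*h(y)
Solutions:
 h(y) = -3*y^2/k


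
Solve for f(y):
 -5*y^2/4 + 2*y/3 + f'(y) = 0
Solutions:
 f(y) = C1 + 5*y^3/12 - y^2/3


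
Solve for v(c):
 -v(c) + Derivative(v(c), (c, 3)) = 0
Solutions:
 v(c) = C3*exp(c) + (C1*sin(sqrt(3)*c/2) + C2*cos(sqrt(3)*c/2))*exp(-c/2)


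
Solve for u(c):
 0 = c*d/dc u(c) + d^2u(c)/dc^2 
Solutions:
 u(c) = C1 + C2*erf(sqrt(2)*c/2)


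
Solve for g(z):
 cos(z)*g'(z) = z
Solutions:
 g(z) = C1 + Integral(z/cos(z), z)


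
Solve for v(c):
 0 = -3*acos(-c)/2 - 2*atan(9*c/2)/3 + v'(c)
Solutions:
 v(c) = C1 + 3*c*acos(-c)/2 + 2*c*atan(9*c/2)/3 + 3*sqrt(1 - c^2)/2 - 2*log(81*c^2 + 4)/27


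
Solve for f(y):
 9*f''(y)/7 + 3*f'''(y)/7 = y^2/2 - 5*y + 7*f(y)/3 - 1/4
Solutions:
 f(y) = C1*exp(-y*(18^(1/3)/(2*(7*sqrt(13) + 31)^(1/3)) + 12^(1/3)*(7*sqrt(13) + 31)^(1/3)/12 + 1))*sin(2^(1/3)*3^(1/6)*y*(-2^(1/3)*3^(2/3)*(7*sqrt(13) + 31)^(1/3) + 18/(7*sqrt(13) + 31)^(1/3))/12) + C2*exp(-y*(18^(1/3)/(2*(7*sqrt(13) + 31)^(1/3)) + 12^(1/3)*(7*sqrt(13) + 31)^(1/3)/12 + 1))*cos(2^(1/3)*3^(1/6)*y*(-2^(1/3)*3^(2/3)*(7*sqrt(13) + 31)^(1/3) + 18/(7*sqrt(13) + 31)^(1/3))/12) + C3*exp(y*(-1 + 18^(1/3)/(7*sqrt(13) + 31)^(1/3) + 12^(1/3)*(7*sqrt(13) + 31)^(1/3)/6)) - 3*y^2/14 + 15*y/7 - 177/1372


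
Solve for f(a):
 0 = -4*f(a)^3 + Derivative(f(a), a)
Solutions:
 f(a) = -sqrt(2)*sqrt(-1/(C1 + 4*a))/2
 f(a) = sqrt(2)*sqrt(-1/(C1 + 4*a))/2


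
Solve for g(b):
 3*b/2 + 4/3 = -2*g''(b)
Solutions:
 g(b) = C1 + C2*b - b^3/8 - b^2/3


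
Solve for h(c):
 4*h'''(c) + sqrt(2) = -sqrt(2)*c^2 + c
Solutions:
 h(c) = C1 + C2*c + C3*c^2 - sqrt(2)*c^5/240 + c^4/96 - sqrt(2)*c^3/24


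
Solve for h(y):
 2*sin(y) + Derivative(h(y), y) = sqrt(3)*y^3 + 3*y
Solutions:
 h(y) = C1 + sqrt(3)*y^4/4 + 3*y^2/2 + 2*cos(y)


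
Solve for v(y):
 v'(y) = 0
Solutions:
 v(y) = C1


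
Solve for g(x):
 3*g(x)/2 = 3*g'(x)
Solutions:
 g(x) = C1*exp(x/2)


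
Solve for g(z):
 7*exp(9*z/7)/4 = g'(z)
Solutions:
 g(z) = C1 + 49*exp(9*z/7)/36


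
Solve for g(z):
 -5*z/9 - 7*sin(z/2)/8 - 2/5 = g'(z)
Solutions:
 g(z) = C1 - 5*z^2/18 - 2*z/5 + 7*cos(z/2)/4


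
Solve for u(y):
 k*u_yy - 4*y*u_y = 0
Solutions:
 u(y) = C1 + C2*erf(sqrt(2)*y*sqrt(-1/k))/sqrt(-1/k)


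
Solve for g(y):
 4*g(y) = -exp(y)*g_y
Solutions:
 g(y) = C1*exp(4*exp(-y))


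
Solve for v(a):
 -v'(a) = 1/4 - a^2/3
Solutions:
 v(a) = C1 + a^3/9 - a/4


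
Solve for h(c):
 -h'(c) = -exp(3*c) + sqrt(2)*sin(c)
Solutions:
 h(c) = C1 + exp(3*c)/3 + sqrt(2)*cos(c)


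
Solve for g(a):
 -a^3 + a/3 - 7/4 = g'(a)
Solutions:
 g(a) = C1 - a^4/4 + a^2/6 - 7*a/4


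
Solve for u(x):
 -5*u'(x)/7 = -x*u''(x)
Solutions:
 u(x) = C1 + C2*x^(12/7)


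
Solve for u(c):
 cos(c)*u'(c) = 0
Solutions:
 u(c) = C1


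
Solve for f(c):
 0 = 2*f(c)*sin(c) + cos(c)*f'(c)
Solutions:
 f(c) = C1*cos(c)^2


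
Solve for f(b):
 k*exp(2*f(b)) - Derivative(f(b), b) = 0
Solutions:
 f(b) = log(-sqrt(-1/(C1 + b*k))) - log(2)/2
 f(b) = log(-1/(C1 + b*k))/2 - log(2)/2


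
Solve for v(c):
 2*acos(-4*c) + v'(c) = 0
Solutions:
 v(c) = C1 - 2*c*acos(-4*c) - sqrt(1 - 16*c^2)/2


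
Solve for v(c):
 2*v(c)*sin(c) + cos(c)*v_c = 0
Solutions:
 v(c) = C1*cos(c)^2


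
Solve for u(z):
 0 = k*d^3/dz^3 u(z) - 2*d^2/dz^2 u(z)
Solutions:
 u(z) = C1 + C2*z + C3*exp(2*z/k)


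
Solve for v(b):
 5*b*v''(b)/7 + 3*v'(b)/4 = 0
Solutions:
 v(b) = C1 + C2/b^(1/20)


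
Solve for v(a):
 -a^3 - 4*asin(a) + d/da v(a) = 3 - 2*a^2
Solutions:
 v(a) = C1 + a^4/4 - 2*a^3/3 + 4*a*asin(a) + 3*a + 4*sqrt(1 - a^2)


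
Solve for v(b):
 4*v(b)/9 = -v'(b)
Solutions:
 v(b) = C1*exp(-4*b/9)


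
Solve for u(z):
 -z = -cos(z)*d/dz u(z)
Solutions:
 u(z) = C1 + Integral(z/cos(z), z)


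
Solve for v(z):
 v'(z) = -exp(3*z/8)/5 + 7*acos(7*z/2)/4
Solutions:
 v(z) = C1 + 7*z*acos(7*z/2)/4 - sqrt(4 - 49*z^2)/4 - 8*exp(3*z/8)/15


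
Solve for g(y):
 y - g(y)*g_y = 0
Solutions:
 g(y) = -sqrt(C1 + y^2)
 g(y) = sqrt(C1 + y^2)


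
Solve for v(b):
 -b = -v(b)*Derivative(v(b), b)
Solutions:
 v(b) = -sqrt(C1 + b^2)
 v(b) = sqrt(C1 + b^2)


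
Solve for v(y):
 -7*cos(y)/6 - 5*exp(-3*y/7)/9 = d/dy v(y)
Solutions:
 v(y) = C1 - 7*sin(y)/6 + 35*exp(-3*y/7)/27


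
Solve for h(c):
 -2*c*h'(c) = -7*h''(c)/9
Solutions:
 h(c) = C1 + C2*erfi(3*sqrt(7)*c/7)


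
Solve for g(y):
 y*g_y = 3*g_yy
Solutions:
 g(y) = C1 + C2*erfi(sqrt(6)*y/6)


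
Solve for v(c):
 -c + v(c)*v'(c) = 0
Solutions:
 v(c) = -sqrt(C1 + c^2)
 v(c) = sqrt(C1 + c^2)


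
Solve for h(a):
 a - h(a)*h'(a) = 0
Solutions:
 h(a) = -sqrt(C1 + a^2)
 h(a) = sqrt(C1 + a^2)


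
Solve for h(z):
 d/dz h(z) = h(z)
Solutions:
 h(z) = C1*exp(z)


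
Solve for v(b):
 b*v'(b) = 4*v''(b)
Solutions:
 v(b) = C1 + C2*erfi(sqrt(2)*b/4)


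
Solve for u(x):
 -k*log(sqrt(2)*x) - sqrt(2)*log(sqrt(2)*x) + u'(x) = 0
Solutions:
 u(x) = C1 + k*x*log(x) - k*x + k*x*log(2)/2 + sqrt(2)*x*log(x) - sqrt(2)*x + sqrt(2)*x*log(2)/2


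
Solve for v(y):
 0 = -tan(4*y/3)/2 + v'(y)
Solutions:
 v(y) = C1 - 3*log(cos(4*y/3))/8


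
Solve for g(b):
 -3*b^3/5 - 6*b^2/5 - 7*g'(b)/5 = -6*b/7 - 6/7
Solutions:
 g(b) = C1 - 3*b^4/28 - 2*b^3/7 + 15*b^2/49 + 30*b/49


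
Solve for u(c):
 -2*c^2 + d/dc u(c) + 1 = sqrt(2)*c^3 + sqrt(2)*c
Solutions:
 u(c) = C1 + sqrt(2)*c^4/4 + 2*c^3/3 + sqrt(2)*c^2/2 - c


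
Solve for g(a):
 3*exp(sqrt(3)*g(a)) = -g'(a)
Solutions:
 g(a) = sqrt(3)*(2*log(1/(C1 + 3*a)) - log(3))/6


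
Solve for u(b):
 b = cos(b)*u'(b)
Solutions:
 u(b) = C1 + Integral(b/cos(b), b)


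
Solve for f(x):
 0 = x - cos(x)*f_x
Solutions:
 f(x) = C1 + Integral(x/cos(x), x)


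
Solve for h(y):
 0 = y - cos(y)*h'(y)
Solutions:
 h(y) = C1 + Integral(y/cos(y), y)


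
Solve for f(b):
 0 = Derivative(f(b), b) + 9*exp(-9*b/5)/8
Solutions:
 f(b) = C1 + 5*exp(-9*b/5)/8


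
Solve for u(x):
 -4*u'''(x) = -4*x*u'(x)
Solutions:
 u(x) = C1 + Integral(C2*airyai(x) + C3*airybi(x), x)


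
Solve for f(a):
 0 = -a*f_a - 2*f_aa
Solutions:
 f(a) = C1 + C2*erf(a/2)


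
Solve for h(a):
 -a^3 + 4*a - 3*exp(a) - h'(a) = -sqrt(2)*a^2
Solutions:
 h(a) = C1 - a^4/4 + sqrt(2)*a^3/3 + 2*a^2 - 3*exp(a)


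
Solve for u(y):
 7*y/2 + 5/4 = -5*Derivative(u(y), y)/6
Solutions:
 u(y) = C1 - 21*y^2/10 - 3*y/2


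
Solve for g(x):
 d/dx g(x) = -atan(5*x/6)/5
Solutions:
 g(x) = C1 - x*atan(5*x/6)/5 + 3*log(25*x^2 + 36)/25


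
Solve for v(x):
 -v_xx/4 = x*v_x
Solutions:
 v(x) = C1 + C2*erf(sqrt(2)*x)


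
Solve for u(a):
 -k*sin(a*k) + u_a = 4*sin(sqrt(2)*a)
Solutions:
 u(a) = C1 - 2*sqrt(2)*cos(sqrt(2)*a) - cos(a*k)


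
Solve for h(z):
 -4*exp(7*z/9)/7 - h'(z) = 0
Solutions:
 h(z) = C1 - 36*exp(7*z/9)/49


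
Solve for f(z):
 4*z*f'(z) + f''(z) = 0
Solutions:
 f(z) = C1 + C2*erf(sqrt(2)*z)


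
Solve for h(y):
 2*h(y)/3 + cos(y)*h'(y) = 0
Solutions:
 h(y) = C1*(sin(y) - 1)^(1/3)/(sin(y) + 1)^(1/3)


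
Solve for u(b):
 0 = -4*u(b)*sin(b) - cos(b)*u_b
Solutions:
 u(b) = C1*cos(b)^4


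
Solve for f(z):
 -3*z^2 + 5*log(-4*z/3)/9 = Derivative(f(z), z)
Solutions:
 f(z) = C1 - z^3 + 5*z*log(-z)/9 + 5*z*(-log(3) - 1 + 2*log(2))/9


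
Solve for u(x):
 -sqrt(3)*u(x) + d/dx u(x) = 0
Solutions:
 u(x) = C1*exp(sqrt(3)*x)


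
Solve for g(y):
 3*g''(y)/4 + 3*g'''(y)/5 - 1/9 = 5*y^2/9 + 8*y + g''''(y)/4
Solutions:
 g(y) = C1 + C2*y + C3*exp(y*(6 - sqrt(111))/5) + C4*exp(y*(6 + sqrt(111))/5) + 5*y^4/81 + 128*y^3/81 - 1406*y^2/405


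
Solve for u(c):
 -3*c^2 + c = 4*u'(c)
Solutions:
 u(c) = C1 - c^3/4 + c^2/8


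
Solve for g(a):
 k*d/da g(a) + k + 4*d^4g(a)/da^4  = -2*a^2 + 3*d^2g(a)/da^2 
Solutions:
 g(a) = C1 + C2*exp(-a*((k + sqrt(k^2 - 1))^(1/3) + (k + sqrt(k^2 - 1))^(-1/3))/2) + C3*exp(a*((k + sqrt(k^2 - 1))^(1/3)/4 - sqrt(3)*I*(k + sqrt(k^2 - 1))^(1/3)/4 - 1/((-1 + sqrt(3)*I)*(k + sqrt(k^2 - 1))^(1/3)))) + C4*exp(a*((k + sqrt(k^2 - 1))^(1/3)/4 + sqrt(3)*I*(k + sqrt(k^2 - 1))^(1/3)/4 + 1/((1 + sqrt(3)*I)*(k + sqrt(k^2 - 1))^(1/3)))) - 2*a^3/(3*k) - 6*a^2/k^2 - a - 36*a/k^3


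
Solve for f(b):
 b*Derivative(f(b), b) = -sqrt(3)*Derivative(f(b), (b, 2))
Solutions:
 f(b) = C1 + C2*erf(sqrt(2)*3^(3/4)*b/6)


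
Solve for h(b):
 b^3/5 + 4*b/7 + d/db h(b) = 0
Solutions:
 h(b) = C1 - b^4/20 - 2*b^2/7


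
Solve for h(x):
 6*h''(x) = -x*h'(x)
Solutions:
 h(x) = C1 + C2*erf(sqrt(3)*x/6)


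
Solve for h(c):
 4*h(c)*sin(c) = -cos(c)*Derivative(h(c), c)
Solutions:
 h(c) = C1*cos(c)^4


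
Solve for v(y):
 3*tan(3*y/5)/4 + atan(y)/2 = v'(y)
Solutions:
 v(y) = C1 + y*atan(y)/2 - log(y^2 + 1)/4 - 5*log(cos(3*y/5))/4


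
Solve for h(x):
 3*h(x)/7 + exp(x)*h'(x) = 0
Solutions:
 h(x) = C1*exp(3*exp(-x)/7)


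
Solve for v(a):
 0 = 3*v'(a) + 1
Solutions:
 v(a) = C1 - a/3


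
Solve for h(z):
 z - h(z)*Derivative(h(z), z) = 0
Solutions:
 h(z) = -sqrt(C1 + z^2)
 h(z) = sqrt(C1 + z^2)


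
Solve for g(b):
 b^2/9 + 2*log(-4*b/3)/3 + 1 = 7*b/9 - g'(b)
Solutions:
 g(b) = C1 - b^3/27 + 7*b^2/18 - 2*b*log(-b)/3 + b*(-2*log(2) - 1/3 + 2*log(6)/3)


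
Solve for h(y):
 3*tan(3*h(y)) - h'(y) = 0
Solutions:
 h(y) = -asin(C1*exp(9*y))/3 + pi/3
 h(y) = asin(C1*exp(9*y))/3


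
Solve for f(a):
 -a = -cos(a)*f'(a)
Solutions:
 f(a) = C1 + Integral(a/cos(a), a)


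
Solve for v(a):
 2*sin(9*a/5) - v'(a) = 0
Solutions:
 v(a) = C1 - 10*cos(9*a/5)/9


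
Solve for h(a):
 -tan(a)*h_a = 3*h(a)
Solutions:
 h(a) = C1/sin(a)^3


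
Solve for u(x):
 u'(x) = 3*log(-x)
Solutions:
 u(x) = C1 + 3*x*log(-x) - 3*x


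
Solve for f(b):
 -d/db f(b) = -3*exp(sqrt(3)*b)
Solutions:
 f(b) = C1 + sqrt(3)*exp(sqrt(3)*b)


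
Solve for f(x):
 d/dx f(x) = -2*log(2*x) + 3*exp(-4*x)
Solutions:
 f(x) = C1 - 2*x*log(x) + 2*x*(1 - log(2)) - 3*exp(-4*x)/4


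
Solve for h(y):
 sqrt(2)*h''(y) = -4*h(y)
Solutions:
 h(y) = C1*sin(2^(3/4)*y) + C2*cos(2^(3/4)*y)


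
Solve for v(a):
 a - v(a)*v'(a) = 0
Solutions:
 v(a) = -sqrt(C1 + a^2)
 v(a) = sqrt(C1 + a^2)


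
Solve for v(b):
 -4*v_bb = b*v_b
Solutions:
 v(b) = C1 + C2*erf(sqrt(2)*b/4)


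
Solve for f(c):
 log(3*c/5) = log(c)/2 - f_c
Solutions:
 f(c) = C1 - c*log(c)/2 + c/2 + c*log(5/3)


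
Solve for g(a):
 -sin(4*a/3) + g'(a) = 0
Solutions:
 g(a) = C1 - 3*cos(4*a/3)/4


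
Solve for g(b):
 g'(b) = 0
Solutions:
 g(b) = C1


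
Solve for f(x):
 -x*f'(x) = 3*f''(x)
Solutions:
 f(x) = C1 + C2*erf(sqrt(6)*x/6)


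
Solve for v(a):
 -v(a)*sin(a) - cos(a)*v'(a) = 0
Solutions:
 v(a) = C1*cos(a)


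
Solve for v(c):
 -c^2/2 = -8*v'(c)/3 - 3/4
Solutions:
 v(c) = C1 + c^3/16 - 9*c/32


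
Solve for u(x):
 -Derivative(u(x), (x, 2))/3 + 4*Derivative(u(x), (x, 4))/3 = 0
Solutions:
 u(x) = C1 + C2*x + C3*exp(-x/2) + C4*exp(x/2)


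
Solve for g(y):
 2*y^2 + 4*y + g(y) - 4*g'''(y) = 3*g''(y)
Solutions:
 g(y) = C1*exp(-y*((4*sqrt(3) + 7)^(-1/3) + 2 + (4*sqrt(3) + 7)^(1/3))/8)*sin(sqrt(3)*y*(-(4*sqrt(3) + 7)^(1/3) + (4*sqrt(3) + 7)^(-1/3))/8) + C2*exp(-y*((4*sqrt(3) + 7)^(-1/3) + 2 + (4*sqrt(3) + 7)^(1/3))/8)*cos(sqrt(3)*y*(-(4*sqrt(3) + 7)^(1/3) + (4*sqrt(3) + 7)^(-1/3))/8) + C3*exp(y*(-1 + (4*sqrt(3) + 7)^(-1/3) + (4*sqrt(3) + 7)^(1/3))/4) - 2*y^2 - 4*y - 12


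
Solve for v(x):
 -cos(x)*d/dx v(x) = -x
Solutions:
 v(x) = C1 + Integral(x/cos(x), x)


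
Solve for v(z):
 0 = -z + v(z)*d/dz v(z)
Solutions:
 v(z) = -sqrt(C1 + z^2)
 v(z) = sqrt(C1 + z^2)


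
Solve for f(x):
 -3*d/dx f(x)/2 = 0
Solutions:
 f(x) = C1


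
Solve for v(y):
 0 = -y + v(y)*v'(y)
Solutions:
 v(y) = -sqrt(C1 + y^2)
 v(y) = sqrt(C1 + y^2)


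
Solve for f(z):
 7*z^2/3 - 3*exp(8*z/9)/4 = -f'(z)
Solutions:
 f(z) = C1 - 7*z^3/9 + 27*exp(8*z/9)/32


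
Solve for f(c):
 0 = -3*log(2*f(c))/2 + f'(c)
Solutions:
 -2*Integral(1/(log(_y) + log(2)), (_y, f(c)))/3 = C1 - c


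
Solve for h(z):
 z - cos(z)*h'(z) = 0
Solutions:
 h(z) = C1 + Integral(z/cos(z), z)


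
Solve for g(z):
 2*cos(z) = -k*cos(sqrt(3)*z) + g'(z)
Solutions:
 g(z) = C1 + sqrt(3)*k*sin(sqrt(3)*z)/3 + 2*sin(z)


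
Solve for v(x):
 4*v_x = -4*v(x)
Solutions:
 v(x) = C1*exp(-x)


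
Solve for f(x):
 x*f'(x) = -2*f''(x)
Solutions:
 f(x) = C1 + C2*erf(x/2)


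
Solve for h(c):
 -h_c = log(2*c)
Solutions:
 h(c) = C1 - c*log(c) - c*log(2) + c


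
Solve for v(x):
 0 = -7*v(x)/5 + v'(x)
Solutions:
 v(x) = C1*exp(7*x/5)


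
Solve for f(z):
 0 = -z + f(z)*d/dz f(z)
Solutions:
 f(z) = -sqrt(C1 + z^2)
 f(z) = sqrt(C1 + z^2)


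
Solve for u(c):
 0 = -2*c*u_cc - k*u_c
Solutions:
 u(c) = C1 + c^(1 - re(k)/2)*(C2*sin(log(c)*Abs(im(k))/2) + C3*cos(log(c)*im(k)/2))


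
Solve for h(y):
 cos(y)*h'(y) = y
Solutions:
 h(y) = C1 + Integral(y/cos(y), y)


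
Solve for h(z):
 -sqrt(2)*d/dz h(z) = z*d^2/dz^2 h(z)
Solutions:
 h(z) = C1 + C2*z^(1 - sqrt(2))


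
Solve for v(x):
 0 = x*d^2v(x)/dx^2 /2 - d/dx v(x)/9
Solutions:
 v(x) = C1 + C2*x^(11/9)


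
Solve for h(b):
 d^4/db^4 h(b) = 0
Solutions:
 h(b) = C1 + C2*b + C3*b^2 + C4*b^3


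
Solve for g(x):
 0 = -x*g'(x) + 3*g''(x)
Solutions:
 g(x) = C1 + C2*erfi(sqrt(6)*x/6)


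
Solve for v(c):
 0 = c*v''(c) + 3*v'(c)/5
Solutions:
 v(c) = C1 + C2*c^(2/5)


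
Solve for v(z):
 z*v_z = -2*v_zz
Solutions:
 v(z) = C1 + C2*erf(z/2)


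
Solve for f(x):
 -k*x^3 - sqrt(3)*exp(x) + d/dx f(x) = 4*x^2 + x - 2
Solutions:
 f(x) = C1 + k*x^4/4 + 4*x^3/3 + x^2/2 - 2*x + sqrt(3)*exp(x)


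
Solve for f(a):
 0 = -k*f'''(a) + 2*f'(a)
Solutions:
 f(a) = C1 + C2*exp(-sqrt(2)*a*sqrt(1/k)) + C3*exp(sqrt(2)*a*sqrt(1/k))


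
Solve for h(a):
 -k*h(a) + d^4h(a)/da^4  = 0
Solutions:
 h(a) = C1*exp(-a*k^(1/4)) + C2*exp(a*k^(1/4)) + C3*exp(-I*a*k^(1/4)) + C4*exp(I*a*k^(1/4))


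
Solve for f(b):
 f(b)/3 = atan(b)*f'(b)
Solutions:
 f(b) = C1*exp(Integral(1/atan(b), b)/3)


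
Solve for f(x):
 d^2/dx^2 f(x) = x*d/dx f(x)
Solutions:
 f(x) = C1 + C2*erfi(sqrt(2)*x/2)


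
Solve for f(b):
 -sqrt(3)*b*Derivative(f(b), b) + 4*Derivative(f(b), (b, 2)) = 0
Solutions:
 f(b) = C1 + C2*erfi(sqrt(2)*3^(1/4)*b/4)


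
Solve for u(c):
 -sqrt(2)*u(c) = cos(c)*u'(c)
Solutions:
 u(c) = C1*(sin(c) - 1)^(sqrt(2)/2)/(sin(c) + 1)^(sqrt(2)/2)


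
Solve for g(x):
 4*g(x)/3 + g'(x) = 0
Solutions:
 g(x) = C1*exp(-4*x/3)


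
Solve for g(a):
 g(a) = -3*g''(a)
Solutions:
 g(a) = C1*sin(sqrt(3)*a/3) + C2*cos(sqrt(3)*a/3)


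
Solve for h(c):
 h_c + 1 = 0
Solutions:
 h(c) = C1 - c


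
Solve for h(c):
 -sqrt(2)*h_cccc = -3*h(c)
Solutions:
 h(c) = C1*exp(-2^(7/8)*3^(1/4)*c/2) + C2*exp(2^(7/8)*3^(1/4)*c/2) + C3*sin(2^(7/8)*3^(1/4)*c/2) + C4*cos(2^(7/8)*3^(1/4)*c/2)


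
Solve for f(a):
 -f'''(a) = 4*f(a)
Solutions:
 f(a) = C3*exp(-2^(2/3)*a) + (C1*sin(2^(2/3)*sqrt(3)*a/2) + C2*cos(2^(2/3)*sqrt(3)*a/2))*exp(2^(2/3)*a/2)


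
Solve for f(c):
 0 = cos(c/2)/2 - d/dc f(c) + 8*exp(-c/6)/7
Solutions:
 f(c) = C1 + sin(c/2) - 48*exp(-c/6)/7


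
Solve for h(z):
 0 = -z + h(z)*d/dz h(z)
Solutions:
 h(z) = -sqrt(C1 + z^2)
 h(z) = sqrt(C1 + z^2)


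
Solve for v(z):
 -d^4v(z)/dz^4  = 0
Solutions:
 v(z) = C1 + C2*z + C3*z^2 + C4*z^3


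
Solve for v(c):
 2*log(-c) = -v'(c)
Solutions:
 v(c) = C1 - 2*c*log(-c) + 2*c


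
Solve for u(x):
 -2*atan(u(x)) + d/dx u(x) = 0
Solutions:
 Integral(1/atan(_y), (_y, u(x))) = C1 + 2*x


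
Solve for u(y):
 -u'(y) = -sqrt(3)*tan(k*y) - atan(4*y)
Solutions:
 u(y) = C1 + y*atan(4*y) + sqrt(3)*Piecewise((-log(cos(k*y))/k, Ne(k, 0)), (0, True)) - log(16*y^2 + 1)/8


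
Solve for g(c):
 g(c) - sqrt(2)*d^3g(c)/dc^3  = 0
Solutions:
 g(c) = C3*exp(2^(5/6)*c/2) + (C1*sin(2^(5/6)*sqrt(3)*c/4) + C2*cos(2^(5/6)*sqrt(3)*c/4))*exp(-2^(5/6)*c/4)


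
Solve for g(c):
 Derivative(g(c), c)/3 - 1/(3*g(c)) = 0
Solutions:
 g(c) = -sqrt(C1 + 2*c)
 g(c) = sqrt(C1 + 2*c)


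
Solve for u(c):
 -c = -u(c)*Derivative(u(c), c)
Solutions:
 u(c) = -sqrt(C1 + c^2)
 u(c) = sqrt(C1 + c^2)


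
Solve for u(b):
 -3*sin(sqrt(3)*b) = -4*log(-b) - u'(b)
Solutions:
 u(b) = C1 - 4*b*log(-b) + 4*b - sqrt(3)*cos(sqrt(3)*b)


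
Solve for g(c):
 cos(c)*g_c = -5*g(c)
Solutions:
 g(c) = C1*sqrt(sin(c) - 1)*(sin(c)^2 - 2*sin(c) + 1)/(sqrt(sin(c) + 1)*(sin(c)^2 + 2*sin(c) + 1))


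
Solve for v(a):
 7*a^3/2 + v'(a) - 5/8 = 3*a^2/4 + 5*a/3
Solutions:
 v(a) = C1 - 7*a^4/8 + a^3/4 + 5*a^2/6 + 5*a/8


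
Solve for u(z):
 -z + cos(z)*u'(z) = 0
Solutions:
 u(z) = C1 + Integral(z/cos(z), z)


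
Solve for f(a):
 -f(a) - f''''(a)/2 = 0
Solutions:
 f(a) = (C1*sin(2^(3/4)*a/2) + C2*cos(2^(3/4)*a/2))*exp(-2^(3/4)*a/2) + (C3*sin(2^(3/4)*a/2) + C4*cos(2^(3/4)*a/2))*exp(2^(3/4)*a/2)


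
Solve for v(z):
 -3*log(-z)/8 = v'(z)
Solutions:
 v(z) = C1 - 3*z*log(-z)/8 + 3*z/8


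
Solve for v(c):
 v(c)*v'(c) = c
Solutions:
 v(c) = -sqrt(C1 + c^2)
 v(c) = sqrt(C1 + c^2)


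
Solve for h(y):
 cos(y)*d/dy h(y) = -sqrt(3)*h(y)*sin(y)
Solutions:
 h(y) = C1*cos(y)^(sqrt(3))


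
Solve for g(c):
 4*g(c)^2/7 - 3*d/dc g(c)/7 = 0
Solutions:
 g(c) = -3/(C1 + 4*c)


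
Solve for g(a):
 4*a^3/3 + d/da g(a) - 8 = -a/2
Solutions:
 g(a) = C1 - a^4/3 - a^2/4 + 8*a


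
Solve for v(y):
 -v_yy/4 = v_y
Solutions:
 v(y) = C1 + C2*exp(-4*y)


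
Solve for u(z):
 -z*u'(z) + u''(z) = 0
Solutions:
 u(z) = C1 + C2*erfi(sqrt(2)*z/2)


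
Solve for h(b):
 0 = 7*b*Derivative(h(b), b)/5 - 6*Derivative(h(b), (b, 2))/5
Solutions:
 h(b) = C1 + C2*erfi(sqrt(21)*b/6)


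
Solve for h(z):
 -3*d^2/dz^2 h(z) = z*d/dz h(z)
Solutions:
 h(z) = C1 + C2*erf(sqrt(6)*z/6)


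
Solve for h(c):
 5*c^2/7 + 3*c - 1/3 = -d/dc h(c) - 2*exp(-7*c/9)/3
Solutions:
 h(c) = C1 - 5*c^3/21 - 3*c^2/2 + c/3 + 6*exp(-7*c/9)/7


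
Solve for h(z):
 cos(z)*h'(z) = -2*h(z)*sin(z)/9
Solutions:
 h(z) = C1*cos(z)^(2/9)


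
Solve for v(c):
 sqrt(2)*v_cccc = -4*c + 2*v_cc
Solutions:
 v(c) = C1 + C2*c + C3*exp(-2^(1/4)*c) + C4*exp(2^(1/4)*c) + c^3/3


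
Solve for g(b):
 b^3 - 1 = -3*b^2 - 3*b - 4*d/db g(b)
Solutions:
 g(b) = C1 - b^4/16 - b^3/4 - 3*b^2/8 + b/4


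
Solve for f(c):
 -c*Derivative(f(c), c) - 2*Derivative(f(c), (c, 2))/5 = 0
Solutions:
 f(c) = C1 + C2*erf(sqrt(5)*c/2)


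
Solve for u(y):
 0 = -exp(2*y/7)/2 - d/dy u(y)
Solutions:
 u(y) = C1 - 7*exp(2*y/7)/4


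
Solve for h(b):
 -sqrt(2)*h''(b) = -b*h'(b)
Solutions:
 h(b) = C1 + C2*erfi(2^(1/4)*b/2)


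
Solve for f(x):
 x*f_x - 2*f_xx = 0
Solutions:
 f(x) = C1 + C2*erfi(x/2)


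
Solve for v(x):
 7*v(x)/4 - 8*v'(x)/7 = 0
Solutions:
 v(x) = C1*exp(49*x/32)


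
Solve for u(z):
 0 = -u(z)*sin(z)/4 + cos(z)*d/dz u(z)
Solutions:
 u(z) = C1/cos(z)^(1/4)


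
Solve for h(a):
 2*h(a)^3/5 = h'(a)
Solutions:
 h(a) = -sqrt(10)*sqrt(-1/(C1 + 2*a))/2
 h(a) = sqrt(10)*sqrt(-1/(C1 + 2*a))/2


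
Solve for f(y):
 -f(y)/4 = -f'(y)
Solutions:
 f(y) = C1*exp(y/4)


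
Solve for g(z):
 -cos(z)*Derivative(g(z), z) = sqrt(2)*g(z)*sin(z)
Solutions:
 g(z) = C1*cos(z)^(sqrt(2))


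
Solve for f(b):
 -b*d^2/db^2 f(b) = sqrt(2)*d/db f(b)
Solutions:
 f(b) = C1 + C2*b^(1 - sqrt(2))


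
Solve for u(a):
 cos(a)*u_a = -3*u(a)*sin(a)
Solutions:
 u(a) = C1*cos(a)^3


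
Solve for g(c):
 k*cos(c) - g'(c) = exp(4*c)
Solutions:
 g(c) = C1 + k*sin(c) - exp(4*c)/4


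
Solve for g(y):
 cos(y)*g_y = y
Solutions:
 g(y) = C1 + Integral(y/cos(y), y)
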